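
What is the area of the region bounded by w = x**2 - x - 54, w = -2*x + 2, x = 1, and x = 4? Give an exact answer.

279/2

On [1, 4], (x**2 - x - 54) - (-2*x + 2) = x**2 + x - 56 is ≤ 0 throughout, so the area is a single integral of |x**2 + x - 56|.
∫[1,4] (x**2 + x - 56) dx = -279/2; the area of that piece is 279/2.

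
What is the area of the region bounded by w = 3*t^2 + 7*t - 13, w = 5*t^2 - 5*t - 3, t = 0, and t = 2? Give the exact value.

8

The difference (3*t^2 + 7*t - 13) - (5*t^2 - 5*t - 3) = -2*t^2 + 12*t - 10 changes sign at t = 1 inside [0, 2], so split the integral there.
∫[0,1] (-2*t^2 + 12*t - 10) dt = -14/3; the area of that piece is 14/3.
∫[1,2] (-2*t^2 + 12*t - 10) dt = 10/3.
Total area = 14/3 + 10/3 = 8.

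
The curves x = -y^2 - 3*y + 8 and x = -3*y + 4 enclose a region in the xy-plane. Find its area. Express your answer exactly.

32/3

Both boundary curves give x as a function of y, so integrate with respect to y. Setting them equal: -y^2 + 4 = 0, i.e. -(y - 2)*(y + 2) = 0, so they meet at y = -2, 2.
For y in [-2, 2], x = -y^2 - 3*y + 8 is on the right; area = ∫[-2,2] (-y^2 + 4) dy = 32/3.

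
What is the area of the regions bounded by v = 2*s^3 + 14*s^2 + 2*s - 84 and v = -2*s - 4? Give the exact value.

Set the curves equal: 2*s^3 + 14*s^2 + 2*s - 84 = -2*s - 4, so 2*s^3 + 14*s^2 + 4*s - 80 = 0, which factors as 2*(s - 2)*(s + 4)*(s + 5) = 0. The curves meet at s = -5, -4, 2.
On [-5, -4], v = 2*s^3 + 14*s^2 + 2*s - 84 is on top; that piece has area ∫[-5,-4] (2*s^3 + 14*s^2 + 4*s - 80) ds = 13/6.
On [-4, 2], v = -2*s - 4 is on top; that piece has area ∫[-4,2] (-(2*s^3 + 14*s^2 + 4*s - 80)) ds = 288.
Total enclosed area = 13/6 + 288 = 1741/6.

1741/6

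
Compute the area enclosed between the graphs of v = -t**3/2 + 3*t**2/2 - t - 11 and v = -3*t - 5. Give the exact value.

Set the curves equal: -t**3/2 + 3*t**2/2 - t - 11 = -3*t - 5, so -t**3/2 + 3*t**2/2 + 2*t - 6 = 0, which factors as -(t - 3)*(t - 2)*(t + 2)/2 = 0. The curves meet at t = -2, 2, 3.
On [-2, 2], v = -3*t - 5 is on top; that piece has area ∫[-2,2] (-(-t**3/2 + 3*t**2/2 + 2*t - 6)) dt = 16.
On [2, 3], v = -t**3/2 + 3*t**2/2 - t - 11 is on top; that piece has area ∫[2,3] (-t**3/2 + 3*t**2/2 + 2*t - 6) dt = 3/8.
Total enclosed area = 16 + 3/8 = 131/8.

131/8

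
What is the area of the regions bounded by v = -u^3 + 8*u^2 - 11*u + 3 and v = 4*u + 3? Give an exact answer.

Set the curves equal: -u^3 + 8*u^2 - 11*u + 3 = 4*u + 3, so -u^3 + 8*u^2 - 15*u = 0, which factors as -u*(u - 5)*(u - 3) = 0. The curves meet at u = 0, 3, 5.
On [0, 3], v = 4*u + 3 is on top; that piece has area ∫[0,3] (-(-u^3 + 8*u^2 - 15*u)) du = 63/4.
On [3, 5], v = -u^3 + 8*u^2 - 11*u + 3 is on top; that piece has area ∫[3,5] (-u^3 + 8*u^2 - 15*u) du = 16/3.
Total enclosed area = 63/4 + 16/3 = 253/12.

253/12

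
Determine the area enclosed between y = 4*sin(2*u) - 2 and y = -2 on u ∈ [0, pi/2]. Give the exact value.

On [0, pi/2], (4*sin(2*u) - 2) - (-2) = 4*sin(2*u) is ≥ 0 throughout, so the area is a single integral of |4*sin(2*u)|.
∫[0,pi/2] (4*sin(2*u)) du = 4.

4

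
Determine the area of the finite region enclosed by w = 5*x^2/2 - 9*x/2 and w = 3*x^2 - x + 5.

9/4

Set the curves equal: 5*x^2/2 - 9*x/2 = 3*x^2 - x + 5, so -x^2/2 - 7*x/2 - 5 = 0, which factors as -(x + 2)*(x + 5)/2 = 0. The curves meet at x = -5, -2.
On [-5, -2], w = 5*x^2/2 - 9*x/2 is on top; that piece has area ∫[-5,-2] (-x^2/2 - 7*x/2 - 5) dx = 9/4.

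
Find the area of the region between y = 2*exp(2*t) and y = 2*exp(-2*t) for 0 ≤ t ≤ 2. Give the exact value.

-2 + exp(-4) + exp(4)

On [0, 2], (2*exp(2*t)) - (2*exp(-2*t)) = 2*exp(2*t) - 2*exp(-2*t) is ≥ 0 throughout, so the area is a single integral of |2*exp(2*t) - 2*exp(-2*t)|.
∫[0,2] (2*exp(2*t) - 2*exp(-2*t)) dt = -2 + exp(-4) + exp(4).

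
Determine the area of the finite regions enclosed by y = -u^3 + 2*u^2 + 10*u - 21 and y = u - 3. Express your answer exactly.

443/6

Set the curves equal: -u^3 + 2*u^2 + 10*u - 21 = u - 3, so -u^3 + 2*u^2 + 9*u - 18 = 0, which factors as -(u - 3)*(u - 2)*(u + 3) = 0. The curves meet at u = -3, 2, 3.
On [-3, 2], y = u - 3 is on top; that piece has area ∫[-3,2] (-(-u^3 + 2*u^2 + 9*u - 18)) du = 875/12.
On [2, 3], y = -u^3 + 2*u^2 + 10*u - 21 is on top; that piece has area ∫[2,3] (-u^3 + 2*u^2 + 9*u - 18) du = 11/12.
Total enclosed area = 875/12 + 11/12 = 443/6.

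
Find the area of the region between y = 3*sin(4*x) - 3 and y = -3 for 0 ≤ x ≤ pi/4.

On [0, pi/4], (3*sin(4*x) - 3) - (-3) = 3*sin(4*x) is ≥ 0 throughout, so the area is a single integral of |3*sin(4*x)|.
∫[0,pi/4] (3*sin(4*x)) dx = 3/2.

3/2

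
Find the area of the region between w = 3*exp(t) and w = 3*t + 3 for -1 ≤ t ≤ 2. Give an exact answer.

On [-1, 2], (3*exp(t)) - (3*t + 3) = -3*t + 3*exp(t) - 3 is ≥ 0 throughout, so the area is a single integral of |-3*t + 3*exp(t) - 3|.
∫[-1,2] (-3*t + 3*exp(t) - 3) dt = -27/2 - 3*exp(-1) + 3*exp(2).

-27/2 - 3*exp(-1) + 3*exp(2)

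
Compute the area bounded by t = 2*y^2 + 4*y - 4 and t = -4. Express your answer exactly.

Both boundary curves give t as a function of y, so integrate with respect to y. Setting them equal: 2*y^2 + 4*y = 0, i.e. 2*y*(y + 2) = 0, so they meet at y = -2, 0.
For y in [-2, 0], t = 2*y^2 + 4*y - 4 is on the left; area = ∫[-2,0] (-(2*y^2 + 4*y)) dy = 8/3.

8/3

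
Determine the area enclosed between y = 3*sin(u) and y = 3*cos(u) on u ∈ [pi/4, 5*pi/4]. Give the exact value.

On [pi/4, 5*pi/4], (3*sin(u)) - (3*cos(u)) = 3*sin(u) - 3*cos(u) is ≥ 0 throughout, so the area is a single integral of |3*sin(u) - 3*cos(u)|.
∫[pi/4,5*pi/4] (3*sin(u) - 3*cos(u)) du = 6*sqrt(2).

6*sqrt(2)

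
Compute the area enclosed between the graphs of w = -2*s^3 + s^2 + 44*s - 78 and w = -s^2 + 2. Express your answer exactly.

Set the curves equal: -2*s^3 + s^2 + 44*s - 78 = -s^2 + 2, so -2*s^3 + 2*s^2 + 44*s - 80 = 0, which factors as -2*(s - 4)*(s - 2)*(s + 5) = 0. The curves meet at s = -5, 2, 4.
On [-5, 2], w = -s^2 + 2 is on top; that piece has area ∫[-5,2] (-(-2*s^3 + 2*s^2 + 44*s - 80)) ds = 3773/6.
On [2, 4], w = -2*s^3 + s^2 + 44*s - 78 is on top; that piece has area ∫[2,4] (-2*s^3 + 2*s^2 + 44*s - 80) ds = 64/3.
Total enclosed area = 3773/6 + 64/3 = 3901/6.

3901/6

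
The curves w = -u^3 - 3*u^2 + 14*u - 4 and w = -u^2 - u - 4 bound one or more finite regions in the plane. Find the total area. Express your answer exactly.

863/6

Set the curves equal: -u^3 - 3*u^2 + 14*u - 4 = -u^2 - u - 4, so -u^3 - 2*u^2 + 15*u = 0, which factors as -u*(u - 3)*(u + 5) = 0. The curves meet at u = -5, 0, 3.
On [-5, 0], w = -u^2 - u - 4 is on top; that piece has area ∫[-5,0] (-(-u^3 - 2*u^2 + 15*u)) du = 1375/12.
On [0, 3], w = -u^3 - 3*u^2 + 14*u - 4 is on top; that piece has area ∫[0,3] (-u^3 - 2*u^2 + 15*u) du = 117/4.
Total enclosed area = 1375/12 + 117/4 = 863/6.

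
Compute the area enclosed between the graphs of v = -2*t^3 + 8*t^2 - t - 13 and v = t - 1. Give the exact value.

71/3

Set the curves equal: -2*t^3 + 8*t^2 - t - 13 = t - 1, so -2*t^3 + 8*t^2 - 2*t - 12 = 0, which factors as -2*(t - 3)*(t - 2)*(t + 1) = 0. The curves meet at t = -1, 2, 3.
On [-1, 2], v = t - 1 is on top; that piece has area ∫[-1,2] (-(-2*t^3 + 8*t^2 - 2*t - 12)) dt = 45/2.
On [2, 3], v = -2*t^3 + 8*t^2 - t - 13 is on top; that piece has area ∫[2,3] (-2*t^3 + 8*t^2 - 2*t - 12) dt = 7/6.
Total enclosed area = 45/2 + 7/6 = 71/3.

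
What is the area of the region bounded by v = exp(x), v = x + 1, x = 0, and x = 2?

On [0, 2], (exp(x)) - (x + 1) = -x + exp(x) - 1 is ≥ 0 throughout, so the area is a single integral of |-x + exp(x) - 1|.
∫[0,2] (-x + exp(x) - 1) dx = -5 + exp(2).

-5 + exp(2)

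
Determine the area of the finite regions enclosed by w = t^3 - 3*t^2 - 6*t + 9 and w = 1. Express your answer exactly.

81/2

Set the curves equal: t^3 - 3*t^2 - 6*t + 9 = 1, so t^3 - 3*t^2 - 6*t + 8 = 0, which factors as (t - 4)*(t - 1)*(t + 2) = 0. The curves meet at t = -2, 1, 4.
On [-2, 1], w = t^3 - 3*t^2 - 6*t + 9 is on top; that piece has area ∫[-2,1] (t^3 - 3*t^2 - 6*t + 8) dt = 81/4.
On [1, 4], w = 1 is on top; that piece has area ∫[1,4] (-(t^3 - 3*t^2 - 6*t + 8)) dt = 81/4.
Total enclosed area = 81/4 + 81/4 = 81/2.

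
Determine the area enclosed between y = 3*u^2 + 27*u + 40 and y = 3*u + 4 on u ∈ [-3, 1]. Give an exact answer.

86

The difference (3*u^2 + 27*u + 40) - (3*u + 4) = 3*u^2 + 24*u + 36 changes sign at u = -2 inside [-3, 1], so split the integral there.
∫[-3,-2] (3*u^2 + 24*u + 36) du = -5; the area of that piece is 5.
∫[-2,1] (3*u^2 + 24*u + 36) du = 81.
Total area = 5 + 81 = 86.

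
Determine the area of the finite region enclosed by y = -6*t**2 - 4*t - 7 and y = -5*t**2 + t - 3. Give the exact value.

Set the curves equal: -6*t**2 - 4*t - 7 = -5*t**2 + t - 3, so -t**2 - 5*t - 4 = 0, which factors as -(t + 1)*(t + 4) = 0. The curves meet at t = -4, -1.
On [-4, -1], y = -6*t**2 - 4*t - 7 is on top; that piece has area ∫[-4,-1] (-t**2 - 5*t - 4) dt = 9/2.

9/2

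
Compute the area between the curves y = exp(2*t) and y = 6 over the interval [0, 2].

The difference (exp(2*t)) - (6) = exp(2*t) - 6 changes sign at t = log(6)/2 inside [0, 2], so split the integral there.
∫[0,log(6)/2] (exp(2*t) - 6) dt = 5/2 - log(216); the area of that piece is -5/2 + log(216).
∫[log(6)/2,2] (exp(2*t) - 6) dt = -15 + 3*log(6) + exp(4)/2.
Total area = (-5/2 + log(216)) + (-15 + 3*log(6) + exp(4)/2) = -35/2 + 6*log(6) + exp(4)/2.

-35/2 + 6*log(6) + exp(4)/2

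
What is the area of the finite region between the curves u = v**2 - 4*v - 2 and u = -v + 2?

Both boundary curves give u as a function of v, so integrate with respect to v. Setting them equal: v**2 - 3*v - 4 = 0, i.e. (v - 4)*(v + 1) = 0, so they meet at v = -1, 4.
For v in [-1, 4], u = v**2 - 4*v - 2 is on the left; area = ∫[-1,4] (-(v**2 - 3*v - 4)) dv = 125/6.

125/6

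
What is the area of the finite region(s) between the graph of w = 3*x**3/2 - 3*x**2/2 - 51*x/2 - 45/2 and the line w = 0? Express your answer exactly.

The curve meets the x-axis where 3*x**3/2 - 3*x**2/2 - 51*x/2 - 45/2 = 0, i.e. 3*(x - 5)*(x + 1)*(x + 3)/2 = 0, at x = -3, -1, 5.
On [-3, -1] the curve lies above the axis; ∫[-3,-1] (3*x**3/2 - 3*x**2/2 - 51*x/2 - 45/2) dx = 14, giving area 14.
On [-1, 5] the curve lies below the axis; ∫[-1,5] (3*x**3/2 - 3*x**2/2 - 51*x/2 - 45/2) dx = -270, giving area 270.
Total area = 14 + 270 = 284.

284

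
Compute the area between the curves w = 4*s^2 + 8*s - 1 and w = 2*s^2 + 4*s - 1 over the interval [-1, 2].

The difference (4*s^2 + 8*s - 1) - (2*s^2 + 4*s - 1) = 2*s^2 + 4*s changes sign at s = 0 inside [-1, 2], so split the integral there.
∫[-1,0] (2*s^2 + 4*s) ds = -4/3; the area of that piece is 4/3.
∫[0,2] (2*s^2 + 4*s) ds = 40/3.
Total area = 4/3 + 40/3 = 44/3.

44/3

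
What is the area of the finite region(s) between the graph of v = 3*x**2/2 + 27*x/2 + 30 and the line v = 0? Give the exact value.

The curve meets the x-axis where 3*x**2/2 + 27*x/2 + 30 = 0, i.e. 3*(x + 4)*(x + 5)/2 = 0, at x = -5, -4.
On [-5, -4] the curve lies below the axis; ∫[-5,-4] (3*x**2/2 + 27*x/2 + 30) dx = -1/4, giving area 1/4.

1/4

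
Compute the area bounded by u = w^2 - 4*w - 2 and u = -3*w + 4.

Both boundary curves give u as a function of w, so integrate with respect to w. Setting them equal: w^2 - w - 6 = 0, i.e. (w - 3)*(w + 2) = 0, so they meet at w = -2, 3.
For w in [-2, 3], u = w^2 - 4*w - 2 is on the left; area = ∫[-2,3] (-(w^2 - w - 6)) dw = 125/6.

125/6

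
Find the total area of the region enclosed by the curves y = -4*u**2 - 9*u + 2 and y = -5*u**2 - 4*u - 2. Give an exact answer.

9/2

Set the curves equal: -4*u**2 - 9*u + 2 = -5*u**2 - 4*u - 2, so u**2 - 5*u + 4 = 0, which factors as (u - 4)*(u - 1) = 0. The curves meet at u = 1, 4.
On [1, 4], y = -5*u**2 - 4*u - 2 is on top; that piece has area ∫[1,4] (-(u**2 - 5*u + 4)) du = 9/2.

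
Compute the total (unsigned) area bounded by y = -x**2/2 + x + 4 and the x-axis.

The curve meets the x-axis where -x**2/2 + x + 4 = 0, i.e. -(x - 4)*(x + 2)/2 = 0, at x = -2, 4.
On [-2, 4] the curve lies above the axis; ∫[-2,4] (-x**2/2 + x + 4) dx = 18, giving area 18.

18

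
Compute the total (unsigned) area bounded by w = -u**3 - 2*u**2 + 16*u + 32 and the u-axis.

The curve meets the u-axis where -u**3 - 2*u**2 + 16*u + 32 = 0, i.e. -(u - 4)*(u + 2)*(u + 4) = 0, at u = -4, -2, 4.
On [-4, -2] the curve lies below the axis; ∫[-4,-2] (-u**3 - 2*u**2 + 16*u + 32) du = -28/3, giving area 28/3.
On [-2, 4] the curve lies above the axis; ∫[-2,4] (-u**3 - 2*u**2 + 16*u + 32) du = 180, giving area 180.
Total area = 28/3 + 180 = 568/3.

568/3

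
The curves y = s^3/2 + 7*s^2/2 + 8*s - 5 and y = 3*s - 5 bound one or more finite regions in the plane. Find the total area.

Set the curves equal: s^3/2 + 7*s^2/2 + 8*s - 5 = 3*s - 5, so s^3/2 + 7*s^2/2 + 5*s = 0, which factors as s*(s + 2)*(s + 5)/2 = 0. The curves meet at s = -5, -2, 0.
On [-5, -2], y = s^3/2 + 7*s^2/2 + 8*s - 5 is on top; that piece has area ∫[-5,-2] (s^3/2 + 7*s^2/2 + 5*s) ds = 63/8.
On [-2, 0], y = 3*s - 5 is on top; that piece has area ∫[-2,0] (-(s^3/2 + 7*s^2/2 + 5*s)) ds = 8/3.
Total enclosed area = 63/8 + 8/3 = 253/24.

253/24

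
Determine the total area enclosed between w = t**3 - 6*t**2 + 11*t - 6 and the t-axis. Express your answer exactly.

The curve meets the t-axis where t**3 - 6*t**2 + 11*t - 6 = 0, i.e. (t - 3)*(t - 2)*(t - 1) = 0, at t = 1, 2, 3.
On [1, 2] the curve lies above the axis; ∫[1,2] (t**3 - 6*t**2 + 11*t - 6) dt = 1/4, giving area 1/4.
On [2, 3] the curve lies below the axis; ∫[2,3] (t**3 - 6*t**2 + 11*t - 6) dt = -1/4, giving area 1/4.
Total area = 1/4 + 1/4 = 1/2.

1/2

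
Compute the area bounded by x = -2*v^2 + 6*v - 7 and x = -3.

1/3

Both boundary curves give x as a function of v, so integrate with respect to v. Setting them equal: -2*v^2 + 6*v - 4 = 0, i.e. -2*(v - 2)*(v - 1) = 0, so they meet at v = 1, 2.
For v in [1, 2], x = -2*v^2 + 6*v - 7 is on the right; area = ∫[1,2] (-2*v^2 + 6*v - 4) dv = 1/3.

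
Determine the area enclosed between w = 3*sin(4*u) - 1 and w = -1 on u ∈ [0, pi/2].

The difference (3*sin(4*u) - 1) - (-1) = 3*sin(4*u) changes sign at u = pi/4 inside [0, pi/2], so split the integral there.
∫[0,pi/4] (3*sin(4*u)) du = 3/2.
∫[pi/4,pi/2] (3*sin(4*u)) du = -3/2; the area of that piece is 3/2.
Total area = 3/2 + 3/2 = 3.

3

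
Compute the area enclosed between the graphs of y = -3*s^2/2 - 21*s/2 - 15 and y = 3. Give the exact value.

1/4

Set the curves equal: -3*s^2/2 - 21*s/2 - 15 = 3, so -3*s^2/2 - 21*s/2 - 18 = 0, which factors as -3*(s + 3)*(s + 4)/2 = 0. The curves meet at s = -4, -3.
On [-4, -3], y = -3*s^2/2 - 21*s/2 - 15 is on top; that piece has area ∫[-4,-3] (-3*s^2/2 - 21*s/2 - 18) ds = 1/4.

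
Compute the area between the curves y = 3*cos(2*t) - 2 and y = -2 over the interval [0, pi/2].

3

The difference (3*cos(2*t) - 2) - (-2) = 3*cos(2*t) changes sign at t = pi/4 inside [0, pi/2], so split the integral there.
∫[0,pi/4] (3*cos(2*t)) dt = 3/2.
∫[pi/4,pi/2] (3*cos(2*t)) dt = -3/2; the area of that piece is 3/2.
Total area = 3/2 + 3/2 = 3.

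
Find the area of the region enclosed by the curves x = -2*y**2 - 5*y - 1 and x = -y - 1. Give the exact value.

Both boundary curves give x as a function of y, so integrate with respect to y. Setting them equal: -2*y**2 - 4*y = 0, i.e. -2*y*(y + 2) = 0, so they meet at y = -2, 0.
For y in [-2, 0], x = -2*y**2 - 5*y - 1 is on the right; area = ∫[-2,0] (-2*y**2 - 4*y) dy = 8/3.

8/3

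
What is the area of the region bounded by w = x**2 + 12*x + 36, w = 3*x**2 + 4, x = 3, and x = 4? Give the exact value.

148/3

On [3, 4], (x**2 + 12*x + 36) - (3*x**2 + 4) = -2*x**2 + 12*x + 32 is ≥ 0 throughout, so the area is a single integral of |-2*x**2 + 12*x + 32|.
∫[3,4] (-2*x**2 + 12*x + 32) dx = 148/3.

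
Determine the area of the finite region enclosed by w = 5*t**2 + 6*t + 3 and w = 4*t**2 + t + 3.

125/6

Set the curves equal: 5*t**2 + 6*t + 3 = 4*t**2 + t + 3, so t**2 + 5*t = 0, which factors as t*(t + 5) = 0. The curves meet at t = -5, 0.
On [-5, 0], w = 4*t**2 + t + 3 is on top; that piece has area ∫[-5,0] (-(t**2 + 5*t)) dt = 125/6.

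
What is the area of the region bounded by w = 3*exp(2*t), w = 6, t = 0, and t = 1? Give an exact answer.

The difference (3*exp(2*t)) - (6) = 3*exp(2*t) - 6 changes sign at t = log(2)/2 inside [0, 1], so split the integral there.
∫[0,log(2)/2] (3*exp(2*t) - 6) dt = 3/2 - log(8); the area of that piece is -3/2 + log(8).
∫[log(2)/2,1] (3*exp(2*t) - 6) dt = -9 + 3*log(2) + 3*exp(2)/2.
Total area = (-3/2 + log(8)) + (-9 + 3*log(2) + 3*exp(2)/2) = -21/2 + 6*log(2) + 3*exp(2)/2.

-21/2 + 6*log(2) + 3*exp(2)/2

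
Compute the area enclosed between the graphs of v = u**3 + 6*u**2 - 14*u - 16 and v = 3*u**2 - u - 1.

Set the curves equal: u**3 + 6*u**2 - 14*u - 16 = 3*u**2 - u - 1, so u**3 + 3*u**2 - 13*u - 15 = 0, which factors as (u - 3)*(u + 1)*(u + 5) = 0. The curves meet at u = -5, -1, 3.
On [-5, -1], v = u**3 + 6*u**2 - 14*u - 16 is on top; that piece has area ∫[-5,-1] (u**3 + 3*u**2 - 13*u - 15) du = 64.
On [-1, 3], v = 3*u**2 - u - 1 is on top; that piece has area ∫[-1,3] (-(u**3 + 3*u**2 - 13*u - 15)) du = 64.
Total enclosed area = 64 + 64 = 128.

128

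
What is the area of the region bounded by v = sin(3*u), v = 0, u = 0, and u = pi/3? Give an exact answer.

2/3

On [0, pi/3], (sin(3*u)) - (0) = sin(3*u) is ≥ 0 throughout, so the area is a single integral of |sin(3*u)|.
∫[0,pi/3] (sin(3*u)) du = 2/3.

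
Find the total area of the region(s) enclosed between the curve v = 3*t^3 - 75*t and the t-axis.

The curve meets the t-axis where 3*t^3 - 75*t = 0, i.e. 3*t*(t - 5)*(t + 5) = 0, at t = -5, 0, 5.
On [-5, 0] the curve lies above the axis; ∫[-5,0] (3*t^3 - 75*t) dt = 1875/4, giving area 1875/4.
On [0, 5] the curve lies below the axis; ∫[0,5] (3*t^3 - 75*t) dt = -1875/4, giving area 1875/4.
Total area = 1875/4 + 1875/4 = 1875/2.

1875/2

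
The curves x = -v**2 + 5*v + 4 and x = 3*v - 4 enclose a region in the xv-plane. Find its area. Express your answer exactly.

36

Both boundary curves give x as a function of v, so integrate with respect to v. Setting them equal: -v**2 + 2*v + 8 = 0, i.e. -(v - 4)*(v + 2) = 0, so they meet at v = -2, 4.
For v in [-2, 4], x = -v**2 + 5*v + 4 is on the right; area = ∫[-2,4] (-v**2 + 2*v + 8) dv = 36.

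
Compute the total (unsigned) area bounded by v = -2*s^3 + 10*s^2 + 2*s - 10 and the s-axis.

296/3

The curve meets the s-axis where -2*s^3 + 10*s^2 + 2*s - 10 = 0, i.e. -2*(s - 5)*(s - 1)*(s + 1) = 0, at s = -1, 1, 5.
On [-1, 1] the curve lies below the axis; ∫[-1,1] (-2*s^3 + 10*s^2 + 2*s - 10) ds = -40/3, giving area 40/3.
On [1, 5] the curve lies above the axis; ∫[1,5] (-2*s^3 + 10*s^2 + 2*s - 10) ds = 256/3, giving area 256/3.
Total area = 40/3 + 256/3 = 296/3.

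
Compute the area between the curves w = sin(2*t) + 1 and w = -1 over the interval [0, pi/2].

On [0, pi/2], (sin(2*t) + 1) - (-1) = sin(2*t) + 2 is ≥ 0 throughout, so the area is a single integral of |sin(2*t) + 2|.
∫[0,pi/2] (sin(2*t) + 2) dt = 1 + pi.

1 + pi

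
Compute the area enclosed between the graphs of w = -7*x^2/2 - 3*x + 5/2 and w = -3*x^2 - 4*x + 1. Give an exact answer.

Set the curves equal: -7*x^2/2 - 3*x + 5/2 = -3*x^2 - 4*x + 1, so -x^2/2 + x + 3/2 = 0, which factors as -(x - 3)*(x + 1)/2 = 0. The curves meet at x = -1, 3.
On [-1, 3], w = -7*x^2/2 - 3*x + 5/2 is on top; that piece has area ∫[-1,3] (-x^2/2 + x + 3/2) dx = 16/3.

16/3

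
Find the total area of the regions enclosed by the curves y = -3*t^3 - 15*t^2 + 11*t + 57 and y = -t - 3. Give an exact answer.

Set the curves equal: -3*t^3 - 15*t^2 + 11*t + 57 = -t - 3, so -3*t^3 - 15*t^2 + 12*t + 60 = 0, which factors as -3*(t - 2)*(t + 2)*(t + 5) = 0. The curves meet at t = -5, -2, 2.
On [-5, -2], y = -t - 3 is on top; that piece has area ∫[-5,-2] (-(-3*t^3 - 15*t^2 + 12*t + 60)) dt = 297/4.
On [-2, 2], y = -3*t^3 - 15*t^2 + 11*t + 57 is on top; that piece has area ∫[-2,2] (-3*t^3 - 15*t^2 + 12*t + 60) dt = 160.
Total enclosed area = 297/4 + 160 = 937/4.

937/4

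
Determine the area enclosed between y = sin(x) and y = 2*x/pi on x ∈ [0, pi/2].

1 - pi/4

On [0, pi/2], (sin(x)) - (2*x/pi) = -2*x/pi + sin(x) is ≥ 0 throughout, so the area is a single integral of |-2*x/pi + sin(x)|.
∫[0,pi/2] (-2*x/pi + sin(x)) dx = 1 - pi/4.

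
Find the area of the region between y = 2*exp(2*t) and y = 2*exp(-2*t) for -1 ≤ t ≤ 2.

The difference (2*exp(2*t)) - (2*exp(-2*t)) = 2*exp(2*t) - 2*exp(-2*t) changes sign at t = 0 inside [-1, 2], so split the integral there.
∫[-1,0] (2*exp(2*t) - 2*exp(-2*t)) dt = -exp(2) - exp(-2) + 2; the area of that piece is -2 + exp(-2) + exp(2).
∫[0,2] (2*exp(2*t) - 2*exp(-2*t)) dt = -2 + exp(-4) + exp(4).
Total area = (-2 + exp(-2) + exp(2)) + (-2 + exp(-4) + exp(4)) = -4 + exp(-4) + exp(-2) + exp(2) + exp(4).

-4 + exp(-4) + exp(-2) + exp(2) + exp(4)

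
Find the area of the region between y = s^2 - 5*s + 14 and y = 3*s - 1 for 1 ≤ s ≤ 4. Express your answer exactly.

22/3

The difference (s^2 - 5*s + 14) - (3*s - 1) = s^2 - 8*s + 15 changes sign at s = 3 inside [1, 4], so split the integral there.
∫[1,3] (s^2 - 8*s + 15) ds = 20/3.
∫[3,4] (s^2 - 8*s + 15) ds = -2/3; the area of that piece is 2/3.
Total area = 20/3 + 2/3 = 22/3.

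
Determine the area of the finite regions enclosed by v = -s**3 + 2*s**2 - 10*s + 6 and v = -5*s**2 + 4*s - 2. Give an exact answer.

37/12

Set the curves equal: -s**3 + 2*s**2 - 10*s + 6 = -5*s**2 + 4*s - 2, so -s**3 + 7*s**2 - 14*s + 8 = 0, which factors as -(s - 4)*(s - 2)*(s - 1) = 0. The curves meet at s = 1, 2, 4.
On [1, 2], v = -5*s**2 + 4*s - 2 is on top; that piece has area ∫[1,2] (-(-s**3 + 7*s**2 - 14*s + 8)) ds = 5/12.
On [2, 4], v = -s**3 + 2*s**2 - 10*s + 6 is on top; that piece has area ∫[2,4] (-s**3 + 7*s**2 - 14*s + 8) ds = 8/3.
Total enclosed area = 5/12 + 8/3 = 37/12.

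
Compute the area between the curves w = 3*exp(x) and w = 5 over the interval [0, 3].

The difference (3*exp(x)) - (5) = 3*exp(x) - 5 changes sign at x = log(5/3) inside [0, 3], so split the integral there.
∫[0,log(5/3)] (3*exp(x) - 5) dx = log(243/3125) + 2; the area of that piece is -2 + log(3125/243).
∫[log(5/3),3] (3*exp(x) - 5) dx = -20 - 5*log(3) + 5*log(5) + 3*exp(3).
Total area = (-2 + log(3125/243)) + (-20 - 5*log(3) + 5*log(5) + 3*exp(3)) = -22 - 10*log(3) + 10*log(5) + 3*exp(3).

-22 - 10*log(3) + 10*log(5) + 3*exp(3)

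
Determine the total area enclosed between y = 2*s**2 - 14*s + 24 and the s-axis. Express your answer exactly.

The curve meets the s-axis where 2*s**2 - 14*s + 24 = 0, i.e. 2*(s - 4)*(s - 3) = 0, at s = 3, 4.
On [3, 4] the curve lies below the axis; ∫[3,4] (2*s**2 - 14*s + 24) ds = -1/3, giving area 1/3.

1/3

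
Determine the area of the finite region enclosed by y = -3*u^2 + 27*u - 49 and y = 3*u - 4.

Set the curves equal: -3*u^2 + 27*u - 49 = 3*u - 4, so -3*u^2 + 24*u - 45 = 0, which factors as -3*(u - 5)*(u - 3) = 0. The curves meet at u = 3, 5.
On [3, 5], y = -3*u^2 + 27*u - 49 is on top; that piece has area ∫[3,5] (-3*u^2 + 24*u - 45) du = 4.

4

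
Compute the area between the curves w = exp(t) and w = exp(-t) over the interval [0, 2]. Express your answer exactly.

On [0, 2], (exp(t)) - (exp(-t)) = exp(t) - exp(-t) is ≥ 0 throughout, so the area is a single integral of |exp(t) - exp(-t)|.
∫[0,2] (exp(t) - exp(-t)) dt = -2 + exp(-2) + exp(2).

-2 + exp(-2) + exp(2)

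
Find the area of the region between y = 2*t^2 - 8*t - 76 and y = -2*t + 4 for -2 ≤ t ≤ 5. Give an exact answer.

On [-2, 5], (2*t^2 - 8*t - 76) - (-2*t + 4) = 2*t^2 - 6*t - 80 is ≤ 0 throughout, so the area is a single integral of |2*t^2 - 6*t - 80|.
∫[-2,5] (2*t^2 - 6*t - 80) dt = -1603/3; the area of that piece is 1603/3.

1603/3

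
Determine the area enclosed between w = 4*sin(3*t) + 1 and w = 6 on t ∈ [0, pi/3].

On [0, pi/3], (4*sin(3*t) + 1) - (6) = 4*sin(3*t) - 5 is ≤ 0 throughout, so the area is a single integral of |4*sin(3*t) - 5|.
∫[0,pi/3] (4*sin(3*t) - 5) dt = 8/3 - 5*pi/3; the area of that piece is -8/3 + 5*pi/3.

-8/3 + 5*pi/3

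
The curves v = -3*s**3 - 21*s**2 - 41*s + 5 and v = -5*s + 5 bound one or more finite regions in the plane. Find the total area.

Set the curves equal: -3*s**3 - 21*s**2 - 41*s + 5 = -5*s + 5, so -3*s**3 - 21*s**2 - 36*s = 0, which factors as -3*s*(s + 3)*(s + 4) = 0. The curves meet at s = -4, -3, 0.
On [-4, -3], v = -5*s + 5 is on top; that piece has area ∫[-4,-3] (-(-3*s**3 - 21*s**2 - 36*s)) ds = 7/4.
On [-3, 0], v = -3*s**3 - 21*s**2 - 41*s + 5 is on top; that piece has area ∫[-3,0] (-3*s**3 - 21*s**2 - 36*s) ds = 135/4.
Total enclosed area = 7/4 + 135/4 = 71/2.

71/2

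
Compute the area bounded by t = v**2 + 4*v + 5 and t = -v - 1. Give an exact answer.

1/6

Both boundary curves give t as a function of v, so integrate with respect to v. Setting them equal: v**2 + 5*v + 6 = 0, i.e. (v + 2)*(v + 3) = 0, so they meet at v = -3, -2.
For v in [-3, -2], t = v**2 + 4*v + 5 is on the left; area = ∫[-3,-2] (-(v**2 + 5*v + 6)) dv = 1/6.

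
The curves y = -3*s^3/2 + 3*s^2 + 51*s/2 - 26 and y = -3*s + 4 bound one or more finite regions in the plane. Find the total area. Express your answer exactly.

2521/8

Set the curves equal: -3*s^3/2 + 3*s^2 + 51*s/2 - 26 = -3*s + 4, so -3*s^3/2 + 3*s^2 + 57*s/2 - 30 = 0, which factors as -3*(s - 5)*(s - 1)*(s + 4)/2 = 0. The curves meet at s = -4, 1, 5.
On [-4, 1], y = -3*s + 4 is on top; that piece has area ∫[-4,1] (-(-3*s^3/2 + 3*s^2 + 57*s/2 - 30)) ds = 1625/8.
On [1, 5], y = -3*s^3/2 + 3*s^2 + 51*s/2 - 26 is on top; that piece has area ∫[1,5] (-3*s^3/2 + 3*s^2 + 57*s/2 - 30) ds = 112.
Total enclosed area = 1625/8 + 112 = 2521/8.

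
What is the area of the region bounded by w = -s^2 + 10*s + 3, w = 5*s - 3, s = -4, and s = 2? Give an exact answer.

The difference (-s^2 + 10*s + 3) - (5*s - 3) = -s^2 + 5*s + 6 changes sign at s = -1 inside [-4, 2], so split the integral there.
∫[-4,-1] (-s^2 + 5*s + 6) ds = -81/2; the area of that piece is 81/2.
∫[-1,2] (-s^2 + 5*s + 6) ds = 45/2.
Total area = 81/2 + 45/2 = 63.

63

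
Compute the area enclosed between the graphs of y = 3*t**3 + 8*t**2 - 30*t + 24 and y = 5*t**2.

443/2

Set the curves equal: 3*t**3 + 8*t**2 - 30*t + 24 = 5*t**2, so 3*t**3 + 3*t**2 - 30*t + 24 = 0, which factors as 3*(t - 2)*(t - 1)*(t + 4) = 0. The curves meet at t = -4, 1, 2.
On [-4, 1], y = 3*t**3 + 8*t**2 - 30*t + 24 is on top; that piece has area ∫[-4,1] (3*t**3 + 3*t**2 - 30*t + 24) dt = 875/4.
On [1, 2], y = 5*t**2 is on top; that piece has area ∫[1,2] (-(3*t**3 + 3*t**2 - 30*t + 24)) dt = 11/4.
Total enclosed area = 875/4 + 11/4 = 443/2.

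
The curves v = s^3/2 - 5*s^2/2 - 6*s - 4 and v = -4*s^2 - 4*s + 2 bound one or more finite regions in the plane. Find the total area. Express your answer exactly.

Set the curves equal: s^3/2 - 5*s^2/2 - 6*s - 4 = -4*s^2 - 4*s + 2, so s^3/2 + 3*s^2/2 - 2*s - 6 = 0, which factors as (s - 2)*(s + 2)*(s + 3)/2 = 0. The curves meet at s = -3, -2, 2.
On [-3, -2], v = s^3/2 - 5*s^2/2 - 6*s - 4 is on top; that piece has area ∫[-3,-2] (s^3/2 + 3*s^2/2 - 2*s - 6) ds = 3/8.
On [-2, 2], v = -4*s^2 - 4*s + 2 is on top; that piece has area ∫[-2,2] (-(s^3/2 + 3*s^2/2 - 2*s - 6)) ds = 16.
Total enclosed area = 3/8 + 16 = 131/8.

131/8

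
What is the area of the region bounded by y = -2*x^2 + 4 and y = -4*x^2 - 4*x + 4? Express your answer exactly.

Set the curves equal: -2*x^2 + 4 = -4*x^2 - 4*x + 4, so 2*x^2 + 4*x = 0, which factors as 2*x*(x + 2) = 0. The curves meet at x = -2, 0.
On [-2, 0], y = -4*x^2 - 4*x + 4 is on top; that piece has area ∫[-2,0] (-(2*x^2 + 4*x)) dx = 8/3.

8/3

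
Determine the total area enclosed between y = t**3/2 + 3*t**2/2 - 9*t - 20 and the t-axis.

The curve meets the t-axis where t**3/2 + 3*t**2/2 - 9*t - 20 = 0, i.e. (t - 4)*(t + 2)*(t + 5)/2 = 0, at t = -5, -2, 4.
On [-5, -2] the curve lies above the axis; ∫[-5,-2] (t**3/2 + 3*t**2/2 - 9*t - 20) dt = 135/8, giving area 135/8.
On [-2, 4] the curve lies below the axis; ∫[-2,4] (t**3/2 + 3*t**2/2 - 9*t - 20) dt = -108, giving area 108.
Total area = 135/8 + 108 = 999/8.

999/8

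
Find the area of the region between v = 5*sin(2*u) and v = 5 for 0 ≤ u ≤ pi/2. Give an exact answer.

On [0, pi/2], (5*sin(2*u)) - (5) = 5*sin(2*u) - 5 is ≤ 0 throughout, so the area is a single integral of |5*sin(2*u) - 5|.
∫[0,pi/2] (5*sin(2*u) - 5) du = 5 - 5*pi/2; the area of that piece is -5 + 5*pi/2.

-5 + 5*pi/2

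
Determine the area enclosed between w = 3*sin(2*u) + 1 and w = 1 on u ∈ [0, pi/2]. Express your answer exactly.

On [0, pi/2], (3*sin(2*u) + 1) - (1) = 3*sin(2*u) is ≥ 0 throughout, so the area is a single integral of |3*sin(2*u)|.
∫[0,pi/2] (3*sin(2*u)) du = 3.

3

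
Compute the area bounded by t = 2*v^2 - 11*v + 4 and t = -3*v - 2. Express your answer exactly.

8/3

Both boundary curves give t as a function of v, so integrate with respect to v. Setting them equal: 2*v^2 - 8*v + 6 = 0, i.e. 2*(v - 3)*(v - 1) = 0, so they meet at v = 1, 3.
For v in [1, 3], t = 2*v^2 - 11*v + 4 is on the left; area = ∫[1,3] (-(2*v^2 - 8*v + 6)) dv = 8/3.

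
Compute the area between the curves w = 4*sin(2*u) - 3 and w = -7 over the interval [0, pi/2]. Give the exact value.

4 + 2*pi

On [0, pi/2], (4*sin(2*u) - 3) - (-7) = 4*sin(2*u) + 4 is ≥ 0 throughout, so the area is a single integral of |4*sin(2*u) + 4|.
∫[0,pi/2] (4*sin(2*u) + 4) du = 4 + 2*pi.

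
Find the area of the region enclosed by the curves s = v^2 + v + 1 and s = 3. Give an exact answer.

9/2

Both boundary curves give s as a function of v, so integrate with respect to v. Setting them equal: v^2 + v - 2 = 0, i.e. (v - 1)*(v + 2) = 0, so they meet at v = -2, 1.
For v in [-2, 1], s = v^2 + v + 1 is on the left; area = ∫[-2,1] (-(v^2 + v - 2)) dv = 9/2.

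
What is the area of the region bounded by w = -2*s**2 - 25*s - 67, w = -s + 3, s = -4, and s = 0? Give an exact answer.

On [-4, 0], (-2*s**2 - 25*s - 67) - (-s + 3) = -2*s**2 - 24*s - 70 is ≤ 0 throughout, so the area is a single integral of |-2*s**2 - 24*s - 70|.
∫[-4,0] (-2*s**2 - 24*s - 70) ds = -392/3; the area of that piece is 392/3.

392/3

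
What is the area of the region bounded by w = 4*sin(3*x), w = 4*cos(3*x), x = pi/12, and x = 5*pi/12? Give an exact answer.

8*sqrt(2)/3

On [pi/12, 5*pi/12], (4*sin(3*x)) - (4*cos(3*x)) = 4*sin(3*x) - 4*cos(3*x) is ≥ 0 throughout, so the area is a single integral of |4*sin(3*x) - 4*cos(3*x)|.
∫[pi/12,5*pi/12] (4*sin(3*x) - 4*cos(3*x)) dx = 8*sqrt(2)/3.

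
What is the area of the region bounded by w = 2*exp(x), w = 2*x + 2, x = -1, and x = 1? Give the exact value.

-4 - 2*exp(-1) + 2*exp(1)

On [-1, 1], (2*exp(x)) - (2*x + 2) = -2*x + 2*exp(x) - 2 is ≥ 0 throughout, so the area is a single integral of |-2*x + 2*exp(x) - 2|.
∫[-1,1] (-2*x + 2*exp(x) - 2) dx = -4 - 2*exp(-1) + 2*exp(1).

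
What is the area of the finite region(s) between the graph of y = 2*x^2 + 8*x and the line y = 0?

64/3

The curve meets the x-axis where 2*x^2 + 8*x = 0, i.e. 2*x*(x + 4) = 0, at x = -4, 0.
On [-4, 0] the curve lies below the axis; ∫[-4,0] (2*x^2 + 8*x) dx = -64/3, giving area 64/3.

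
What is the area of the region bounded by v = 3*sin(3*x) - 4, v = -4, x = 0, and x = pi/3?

On [0, pi/3], (3*sin(3*x) - 4) - (-4) = 3*sin(3*x) is ≥ 0 throughout, so the area is a single integral of |3*sin(3*x)|.
∫[0,pi/3] (3*sin(3*x)) dx = 2.

2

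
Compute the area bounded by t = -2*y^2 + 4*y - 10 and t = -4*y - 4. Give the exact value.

Both boundary curves give t as a function of y, so integrate with respect to y. Setting them equal: -2*y^2 + 8*y - 6 = 0, i.e. -2*(y - 3)*(y - 1) = 0, so they meet at y = 1, 3.
For y in [1, 3], t = -2*y^2 + 4*y - 10 is on the right; area = ∫[1,3] (-2*y^2 + 8*y - 6) dy = 8/3.

8/3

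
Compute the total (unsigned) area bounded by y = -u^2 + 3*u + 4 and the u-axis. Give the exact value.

125/6

The curve meets the u-axis where -u^2 + 3*u + 4 = 0, i.e. -(u - 4)*(u + 1) = 0, at u = -1, 4.
On [-1, 4] the curve lies above the axis; ∫[-1,4] (-u^2 + 3*u + 4) du = 125/6, giving area 125/6.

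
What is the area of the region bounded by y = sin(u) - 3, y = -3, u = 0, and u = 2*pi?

4

The difference (sin(u) - 3) - (-3) = sin(u) changes sign at u = pi inside [0, 2*pi], so split the integral there.
∫[0,pi] (sin(u)) du = 2.
∫[pi,2*pi] (sin(u)) du = -2; the area of that piece is 2.
Total area = 2 + 2 = 4.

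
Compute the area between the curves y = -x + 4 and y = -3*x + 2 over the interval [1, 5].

On [1, 5], (-x + 4) - (-3*x + 2) = 2*x + 2 is ≥ 0 throughout, so the area is a single integral of |2*x + 2|.
∫[1,5] (2*x + 2) dx = 32.

32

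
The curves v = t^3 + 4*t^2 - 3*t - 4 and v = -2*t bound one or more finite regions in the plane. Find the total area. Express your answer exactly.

253/12

Set the curves equal: t^3 + 4*t^2 - 3*t - 4 = -2*t, so t^3 + 4*t^2 - t - 4 = 0, which factors as (t - 1)*(t + 1)*(t + 4) = 0. The curves meet at t = -4, -1, 1.
On [-4, -1], v = t^3 + 4*t^2 - 3*t - 4 is on top; that piece has area ∫[-4,-1] (t^3 + 4*t^2 - t - 4) dt = 63/4.
On [-1, 1], v = -2*t is on top; that piece has area ∫[-1,1] (-(t^3 + 4*t^2 - t - 4)) dt = 16/3.
Total enclosed area = 63/4 + 16/3 = 253/12.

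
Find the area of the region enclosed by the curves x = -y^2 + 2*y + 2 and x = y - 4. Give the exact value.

Both boundary curves give x as a function of y, so integrate with respect to y. Setting them equal: -y^2 + y + 6 = 0, i.e. -(y - 3)*(y + 2) = 0, so they meet at y = -2, 3.
For y in [-2, 3], x = -y^2 + 2*y + 2 is on the right; area = ∫[-2,3] (-y^2 + y + 6) dy = 125/6.

125/6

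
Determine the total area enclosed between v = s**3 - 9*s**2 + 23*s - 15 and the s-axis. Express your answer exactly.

8

The curve meets the s-axis where s**3 - 9*s**2 + 23*s - 15 = 0, i.e. (s - 5)*(s - 3)*(s - 1) = 0, at s = 1, 3, 5.
On [1, 3] the curve lies above the axis; ∫[1,3] (s**3 - 9*s**2 + 23*s - 15) ds = 4, giving area 4.
On [3, 5] the curve lies below the axis; ∫[3,5] (s**3 - 9*s**2 + 23*s - 15) ds = -4, giving area 4.
Total area = 4 + 4 = 8.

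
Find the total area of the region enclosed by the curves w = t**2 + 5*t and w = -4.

9/2

Set the curves equal: t**2 + 5*t = -4, so t**2 + 5*t + 4 = 0, which factors as (t + 1)*(t + 4) = 0. The curves meet at t = -4, -1.
On [-4, -1], w = -4 is on top; that piece has area ∫[-4,-1] (-(t**2 + 5*t + 4)) dt = 9/2.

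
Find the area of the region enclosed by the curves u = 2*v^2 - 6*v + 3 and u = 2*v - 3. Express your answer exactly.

Both boundary curves give u as a function of v, so integrate with respect to v. Setting them equal: 2*v^2 - 8*v + 6 = 0, i.e. 2*(v - 3)*(v - 1) = 0, so they meet at v = 1, 3.
For v in [1, 3], u = 2*v^2 - 6*v + 3 is on the left; area = ∫[1,3] (-(2*v^2 - 8*v + 6)) dv = 8/3.

8/3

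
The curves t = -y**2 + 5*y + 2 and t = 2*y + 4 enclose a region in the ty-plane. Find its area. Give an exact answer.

Both boundary curves give t as a function of y, so integrate with respect to y. Setting them equal: -y**2 + 3*y - 2 = 0, i.e. -(y - 2)*(y - 1) = 0, so they meet at y = 1, 2.
For y in [1, 2], t = -y**2 + 5*y + 2 is on the right; area = ∫[1,2] (-y**2 + 3*y - 2) dy = 1/6.

1/6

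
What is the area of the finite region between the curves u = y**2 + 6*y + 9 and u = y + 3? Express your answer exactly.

1/6

Both boundary curves give u as a function of y, so integrate with respect to y. Setting them equal: y**2 + 5*y + 6 = 0, i.e. (y + 2)*(y + 3) = 0, so they meet at y = -3, -2.
For y in [-3, -2], u = y**2 + 6*y + 9 is on the left; area = ∫[-3,-2] (-(y**2 + 5*y + 6)) dy = 1/6.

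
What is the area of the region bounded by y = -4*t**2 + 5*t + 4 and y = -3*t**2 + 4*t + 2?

9/2

Set the curves equal: -4*t**2 + 5*t + 4 = -3*t**2 + 4*t + 2, so -t**2 + t + 2 = 0, which factors as -(t - 2)*(t + 1) = 0. The curves meet at t = -1, 2.
On [-1, 2], y = -4*t**2 + 5*t + 4 is on top; that piece has area ∫[-1,2] (-t**2 + t + 2) dt = 9/2.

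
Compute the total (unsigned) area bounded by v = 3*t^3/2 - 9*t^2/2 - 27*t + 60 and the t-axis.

2997/8

The curve meets the t-axis where 3*t^3/2 - 9*t^2/2 - 27*t + 60 = 0, i.e. 3*(t - 5)*(t - 2)*(t + 4)/2 = 0, at t = -4, 2, 5.
On [-4, 2] the curve lies above the axis; ∫[-4,2] (3*t^3/2 - 9*t^2/2 - 27*t + 60) dt = 324, giving area 324.
On [2, 5] the curve lies below the axis; ∫[2,5] (3*t^3/2 - 9*t^2/2 - 27*t + 60) dt = -405/8, giving area 405/8.
Total area = 324 + 405/8 = 2997/8.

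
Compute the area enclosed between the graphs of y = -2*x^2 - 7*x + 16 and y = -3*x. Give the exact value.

Set the curves equal: -2*x^2 - 7*x + 16 = -3*x, so -2*x^2 - 4*x + 16 = 0, which factors as -2*(x - 2)*(x + 4) = 0. The curves meet at x = -4, 2.
On [-4, 2], y = -2*x^2 - 7*x + 16 is on top; that piece has area ∫[-4,2] (-2*x^2 - 4*x + 16) dx = 72.

72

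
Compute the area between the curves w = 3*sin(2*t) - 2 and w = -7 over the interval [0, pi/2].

On [0, pi/2], (3*sin(2*t) - 2) - (-7) = 3*sin(2*t) + 5 is ≥ 0 throughout, so the area is a single integral of |3*sin(2*t) + 5|.
∫[0,pi/2] (3*sin(2*t) + 5) dt = 3 + 5*pi/2.

3 + 5*pi/2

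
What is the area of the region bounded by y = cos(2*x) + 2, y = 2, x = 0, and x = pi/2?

1

The difference (cos(2*x) + 2) - (2) = cos(2*x) changes sign at x = pi/4 inside [0, pi/2], so split the integral there.
∫[0,pi/4] (cos(2*x)) dx = 1/2.
∫[pi/4,pi/2] (cos(2*x)) dx = -1/2; the area of that piece is 1/2.
Total area = 1/2 + 1/2 = 1.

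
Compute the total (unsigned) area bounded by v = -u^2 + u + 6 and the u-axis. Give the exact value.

The curve meets the u-axis where -u^2 + u + 6 = 0, i.e. -(u - 3)*(u + 2) = 0, at u = -2, 3.
On [-2, 3] the curve lies above the axis; ∫[-2,3] (-u^2 + u + 6) du = 125/6, giving area 125/6.

125/6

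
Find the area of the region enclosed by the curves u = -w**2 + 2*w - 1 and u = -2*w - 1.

32/3

Both boundary curves give u as a function of w, so integrate with respect to w. Setting them equal: -w**2 + 4*w = 0, i.e. -w*(w - 4) = 0, so they meet at w = 0, 4.
For w in [0, 4], u = -w**2 + 2*w - 1 is on the right; area = ∫[0,4] (-w**2 + 4*w) dw = 32/3.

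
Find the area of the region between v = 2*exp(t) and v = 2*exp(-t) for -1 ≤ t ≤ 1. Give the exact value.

The difference (2*exp(t)) - (2*exp(-t)) = 2*exp(t) - 2*exp(-t) changes sign at t = 0 inside [-1, 1], so split the integral there.
∫[-1,0] (2*exp(t) - 2*exp(-t)) dt = -2*exp(1) - 2*exp(-1) + 4; the area of that piece is -4 + 2*exp(-1) + 2*exp(1).
∫[0,1] (2*exp(t) - 2*exp(-t)) dt = -4 + 2*exp(-1) + 2*exp(1).
Total area = (-4 + 2*exp(-1) + 2*exp(1)) + (-4 + 2*exp(-1) + 2*exp(1)) = -8 + 4*exp(-1) + 4*exp(1).

-8 + 4*exp(-1) + 4*exp(1)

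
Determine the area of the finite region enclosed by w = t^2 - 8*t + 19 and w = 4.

Set the curves equal: t^2 - 8*t + 19 = 4, so t^2 - 8*t + 15 = 0, which factors as (t - 5)*(t - 3) = 0. The curves meet at t = 3, 5.
On [3, 5], w = 4 is on top; that piece has area ∫[3,5] (-(t^2 - 8*t + 15)) dt = 4/3.

4/3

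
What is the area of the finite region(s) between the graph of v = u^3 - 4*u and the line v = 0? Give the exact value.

8

The curve meets the u-axis where u^3 - 4*u = 0, i.e. u*(u - 2)*(u + 2) = 0, at u = -2, 0, 2.
On [-2, 0] the curve lies above the axis; ∫[-2,0] (u^3 - 4*u) du = 4, giving area 4.
On [0, 2] the curve lies below the axis; ∫[0,2] (u^3 - 4*u) du = -4, giving area 4.
Total area = 4 + 4 = 8.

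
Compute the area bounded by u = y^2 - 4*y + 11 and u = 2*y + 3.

4/3

Both boundary curves give u as a function of y, so integrate with respect to y. Setting them equal: y^2 - 6*y + 8 = 0, i.e. (y - 4)*(y - 2) = 0, so they meet at y = 2, 4.
For y in [2, 4], u = y^2 - 4*y + 11 is on the left; area = ∫[2,4] (-(y^2 - 6*y + 8)) dy = 4/3.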